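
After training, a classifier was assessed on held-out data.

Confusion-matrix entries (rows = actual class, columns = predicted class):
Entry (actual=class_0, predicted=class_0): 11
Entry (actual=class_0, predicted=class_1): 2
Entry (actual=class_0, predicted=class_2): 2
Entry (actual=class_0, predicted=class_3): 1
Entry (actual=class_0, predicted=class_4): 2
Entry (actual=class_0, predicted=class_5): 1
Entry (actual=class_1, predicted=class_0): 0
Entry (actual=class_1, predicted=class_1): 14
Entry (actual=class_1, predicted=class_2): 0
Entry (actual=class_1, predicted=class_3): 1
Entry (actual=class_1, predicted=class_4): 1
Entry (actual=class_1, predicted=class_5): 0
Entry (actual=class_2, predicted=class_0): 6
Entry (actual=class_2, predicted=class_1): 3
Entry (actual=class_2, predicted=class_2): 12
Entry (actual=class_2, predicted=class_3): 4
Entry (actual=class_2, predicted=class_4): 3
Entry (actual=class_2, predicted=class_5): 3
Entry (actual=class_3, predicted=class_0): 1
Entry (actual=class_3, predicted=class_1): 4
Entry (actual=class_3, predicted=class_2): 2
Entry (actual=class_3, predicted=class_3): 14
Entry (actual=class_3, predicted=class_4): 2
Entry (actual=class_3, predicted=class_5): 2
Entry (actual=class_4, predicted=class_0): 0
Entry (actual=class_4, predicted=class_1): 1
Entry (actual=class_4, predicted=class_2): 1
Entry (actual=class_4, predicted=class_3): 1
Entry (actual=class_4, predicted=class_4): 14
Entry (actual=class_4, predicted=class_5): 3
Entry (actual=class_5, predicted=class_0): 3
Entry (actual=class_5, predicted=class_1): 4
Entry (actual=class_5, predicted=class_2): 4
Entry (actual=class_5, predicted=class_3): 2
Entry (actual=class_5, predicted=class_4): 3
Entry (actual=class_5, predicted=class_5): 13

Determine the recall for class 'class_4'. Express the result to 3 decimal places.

0.700

Take TP from the diagonal, FP from the rest of the 'class_4' prediction marginal, FN from the rest of the 'class_4' actual marginal.
recall = TP/(TP+FN).
class_4: TP=14, FN=0+1+1+1+3=6 → 14/20 = 0.7000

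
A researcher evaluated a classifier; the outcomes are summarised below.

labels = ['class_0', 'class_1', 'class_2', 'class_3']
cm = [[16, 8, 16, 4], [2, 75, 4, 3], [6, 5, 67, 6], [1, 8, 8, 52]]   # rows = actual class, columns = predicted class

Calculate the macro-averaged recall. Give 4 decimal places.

0.7019

Per-class recall (TP/(TP+FN)):
  class_0: TP=16, FN=8+16+4=28 → 16/44 = 0.36364
  class_1: TP=75, FN=2+4+3=9 → 75/84 = 0.89286
  class_2: TP=67, FN=6+5+6=17 → 67/84 = 0.79762
  class_3: TP=52, FN=1+8+8=17 → 52/69 = 0.75362
Macro-recall = mean = (0.36364 + 0.89286 + 0.79762 + 0.75362) / 4 = 0.7019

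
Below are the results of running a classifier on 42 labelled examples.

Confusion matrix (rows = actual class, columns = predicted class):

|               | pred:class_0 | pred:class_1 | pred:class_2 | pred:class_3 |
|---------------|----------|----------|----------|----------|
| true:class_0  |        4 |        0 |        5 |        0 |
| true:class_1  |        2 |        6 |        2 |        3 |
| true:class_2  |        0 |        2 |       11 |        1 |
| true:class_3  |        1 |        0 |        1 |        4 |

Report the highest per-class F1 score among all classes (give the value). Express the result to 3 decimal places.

Per-class F1 score (2·TP/(2·TP+FP+FN)):
  class_0: TP=4, FP=2+0+1=3, FN=0+5+0=5 → 8/16 = 0.5000
  class_1: TP=6, FP=0+2+0=2, FN=2+2+3=7 → 12/21 = 0.5714
  class_2: TP=11, FP=5+2+1=8, FN=0+2+1=3 → 22/33 = 0.6667
  class_3: TP=4, FP=0+3+1=4, FN=1+0+1=2 → 8/14 = 0.5714
Highest is class 'class_2' with F1 score = 0.667.

0.667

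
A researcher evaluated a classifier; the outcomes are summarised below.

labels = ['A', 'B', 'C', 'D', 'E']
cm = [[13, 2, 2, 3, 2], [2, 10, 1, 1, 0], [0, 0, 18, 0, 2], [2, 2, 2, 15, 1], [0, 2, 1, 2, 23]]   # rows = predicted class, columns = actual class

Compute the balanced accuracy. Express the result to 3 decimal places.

0.735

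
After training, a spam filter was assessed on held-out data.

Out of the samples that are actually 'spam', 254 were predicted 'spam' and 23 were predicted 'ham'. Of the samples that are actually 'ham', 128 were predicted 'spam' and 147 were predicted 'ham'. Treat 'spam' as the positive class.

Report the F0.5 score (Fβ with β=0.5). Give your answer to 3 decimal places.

0.704

Fβ = (1+β²)·TP / ((1+β²)·TP + β²·FN + FP), with β²=1/4
= 1.25·254 / (1.25·254 + 0.25·23 + 128) = 0.704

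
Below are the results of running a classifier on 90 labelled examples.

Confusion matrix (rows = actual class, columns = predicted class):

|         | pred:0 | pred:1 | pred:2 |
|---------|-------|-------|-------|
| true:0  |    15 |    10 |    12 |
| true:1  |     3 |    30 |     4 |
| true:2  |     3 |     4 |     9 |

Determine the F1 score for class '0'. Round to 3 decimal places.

0.517

Treat '0' as positive and all other classes as negative.
F1 score = 2·TP/(2·TP+FP+FN).
0: TP=15, FP=3+3=6, FN=10+12=22 → 30/58 = 0.5172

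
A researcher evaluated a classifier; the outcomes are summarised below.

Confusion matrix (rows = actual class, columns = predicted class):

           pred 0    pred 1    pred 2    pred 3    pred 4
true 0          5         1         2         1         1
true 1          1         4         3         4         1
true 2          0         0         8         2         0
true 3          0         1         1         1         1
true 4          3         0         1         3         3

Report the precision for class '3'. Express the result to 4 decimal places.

One-vs-rest for '3': TP = diagonal; FP = other classes predicted '3'; FN = '3' predicted as other.
precision = TP/(TP+FP).
3: TP=1, FP=1+4+2+3=10 → 1/11 = 0.09091

0.0909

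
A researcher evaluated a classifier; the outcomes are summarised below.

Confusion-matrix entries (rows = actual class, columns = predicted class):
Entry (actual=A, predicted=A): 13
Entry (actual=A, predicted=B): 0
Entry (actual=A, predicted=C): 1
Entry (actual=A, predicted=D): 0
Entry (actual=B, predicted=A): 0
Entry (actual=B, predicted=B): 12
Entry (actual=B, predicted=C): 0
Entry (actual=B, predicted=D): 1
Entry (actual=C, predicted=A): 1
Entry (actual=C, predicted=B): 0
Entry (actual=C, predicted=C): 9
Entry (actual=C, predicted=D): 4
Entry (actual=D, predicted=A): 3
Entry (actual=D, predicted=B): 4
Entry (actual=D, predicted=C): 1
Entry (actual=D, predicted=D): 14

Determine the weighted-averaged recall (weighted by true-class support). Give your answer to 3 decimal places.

Per-class recall (TP/(TP+FN)):
  A: TP=13, FN=0+1+0=1 → 13/14 = 0.9286
  B: TP=12, FN=0+0+1=1 → 12/13 = 0.9231
  C: TP=9, FN=1+0+4=5 → 9/14 = 0.6429
  D: TP=14, FN=3+4+1=8 → 14/22 = 0.6364
Weighted-recall = Σ (supportᵢ/N)·recallᵢ with N=63: (14/63)·0.9286 + (13/63)·0.9231 + (14/63)·0.6429 + (22/63)·0.6364 = 0.762

0.762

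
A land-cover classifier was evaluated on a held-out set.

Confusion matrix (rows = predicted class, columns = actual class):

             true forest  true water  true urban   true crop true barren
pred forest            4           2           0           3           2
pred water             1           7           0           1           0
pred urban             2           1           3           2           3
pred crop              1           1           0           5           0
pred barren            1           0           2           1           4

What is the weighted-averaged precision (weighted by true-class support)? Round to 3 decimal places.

0.571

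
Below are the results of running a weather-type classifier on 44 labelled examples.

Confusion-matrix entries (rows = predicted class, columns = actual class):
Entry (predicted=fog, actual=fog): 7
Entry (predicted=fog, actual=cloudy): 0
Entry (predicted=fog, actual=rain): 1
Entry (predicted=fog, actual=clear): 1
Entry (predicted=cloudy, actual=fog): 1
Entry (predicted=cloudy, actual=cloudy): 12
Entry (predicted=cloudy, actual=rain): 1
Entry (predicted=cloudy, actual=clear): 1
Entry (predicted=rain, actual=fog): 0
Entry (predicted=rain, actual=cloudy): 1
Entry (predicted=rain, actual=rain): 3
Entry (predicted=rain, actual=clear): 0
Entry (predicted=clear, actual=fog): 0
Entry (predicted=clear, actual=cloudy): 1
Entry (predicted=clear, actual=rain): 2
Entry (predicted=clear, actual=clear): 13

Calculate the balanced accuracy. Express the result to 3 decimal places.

0.757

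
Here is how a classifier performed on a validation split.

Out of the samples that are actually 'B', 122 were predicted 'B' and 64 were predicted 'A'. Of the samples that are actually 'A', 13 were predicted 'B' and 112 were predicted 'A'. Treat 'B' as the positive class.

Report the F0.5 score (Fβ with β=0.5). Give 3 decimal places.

Fβ = (1+β²)·TP / ((1+β²)·TP + β²·FN + FP), with β²=1/4
= 1.25·122 / (1.25·122 + 0.25·64 + 13) = 0.840

0.840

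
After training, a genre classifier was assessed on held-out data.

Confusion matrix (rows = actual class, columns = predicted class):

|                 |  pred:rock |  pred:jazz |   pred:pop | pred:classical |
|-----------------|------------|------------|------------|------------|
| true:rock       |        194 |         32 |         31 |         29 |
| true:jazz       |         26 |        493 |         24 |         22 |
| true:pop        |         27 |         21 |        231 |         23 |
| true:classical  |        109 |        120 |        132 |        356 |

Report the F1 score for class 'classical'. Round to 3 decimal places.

0.621

F1 score = 2·TP/(2·TP+FP+FN).
classical: TP=356, FP=29+22+23=74, FN=109+120+132=361 → 712/1147 = 0.6207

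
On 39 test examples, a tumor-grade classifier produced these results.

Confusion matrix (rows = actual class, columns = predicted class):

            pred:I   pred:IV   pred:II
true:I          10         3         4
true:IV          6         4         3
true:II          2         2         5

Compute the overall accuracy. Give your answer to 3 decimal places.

0.487

Accuracy = trace / total = (10+4+5=19) / 39 = 19/39 = 0.487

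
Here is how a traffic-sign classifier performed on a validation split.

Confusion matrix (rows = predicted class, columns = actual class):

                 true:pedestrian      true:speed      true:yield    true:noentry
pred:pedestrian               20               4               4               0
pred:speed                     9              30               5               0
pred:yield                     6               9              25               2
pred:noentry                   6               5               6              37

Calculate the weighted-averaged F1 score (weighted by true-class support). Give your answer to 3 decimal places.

0.658

Per-class F1 score (2·TP/(2·TP+FP+FN)):
  pedestrian: TP=20, FP=4+4+0=8, FN=9+6+6=21 → 40/69 = 0.5797
  speed: TP=30, FP=9+5+0=14, FN=4+9+5=18 → 60/92 = 0.6522
  yield: TP=25, FP=6+9+2=17, FN=4+5+6=15 → 50/82 = 0.6098
  noentry: TP=37, FP=6+5+6=17, FN=0+0+2=2 → 74/93 = 0.7957
Weighted-F1 score = Σ (supportᵢ/N)·F1 scoreᵢ with N=168: (41/168)·0.5797 + (48/168)·0.6522 + (40/168)·0.6098 + (39/168)·0.7957 = 0.658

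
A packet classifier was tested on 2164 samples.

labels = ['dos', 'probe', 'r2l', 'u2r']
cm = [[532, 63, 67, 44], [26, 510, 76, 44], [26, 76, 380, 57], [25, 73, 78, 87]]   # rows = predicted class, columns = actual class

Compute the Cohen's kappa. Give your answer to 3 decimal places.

Observed agreement pₒ = trace/N = 1509/2164 = 0.6973
Expected agreement pₑ = Σ (rowᵢ·colᵢ)/N² = (609·706 + 722·656 + 601·539 + 232·263)/2164² = 0.2752
κ = (pₒ − pₑ)/(1 − pₑ) = (0.6973 − 0.2752)/(1 − 0.2752) = 0.582

0.582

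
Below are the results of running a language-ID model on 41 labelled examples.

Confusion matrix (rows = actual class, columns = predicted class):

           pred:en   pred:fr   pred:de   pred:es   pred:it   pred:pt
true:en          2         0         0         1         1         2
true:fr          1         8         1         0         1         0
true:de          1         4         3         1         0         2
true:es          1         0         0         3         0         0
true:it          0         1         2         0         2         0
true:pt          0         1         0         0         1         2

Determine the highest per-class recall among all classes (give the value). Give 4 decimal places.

Per-class recall (TP/(TP+FN)):
  en: TP=2, FN=0+0+1+1+2=4 → 2/6 = 0.33333
  fr: TP=8, FN=1+1+0+1+0=3 → 8/11 = 0.72727
  de: TP=3, FN=1+4+1+0+2=8 → 3/11 = 0.27273
  es: TP=3, FN=1+0+0+0+0=1 → 3/4 = 0.75000
  it: TP=2, FN=0+1+2+0+0=3 → 2/5 = 0.40000
  pt: TP=2, FN=0+1+0+0+1=2 → 2/4 = 0.50000
Highest is class 'es' with recall = 0.7500.

0.7500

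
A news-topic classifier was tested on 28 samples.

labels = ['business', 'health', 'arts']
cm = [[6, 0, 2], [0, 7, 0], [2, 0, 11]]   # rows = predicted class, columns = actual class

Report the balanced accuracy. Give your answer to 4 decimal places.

Balanced accuracy = mean of per-class recall.
  business: recall = 6/8 = 0.75000
  health: recall = 7/7 = 1.00000
  arts: recall = 11/13 = 0.84615
Mean = (0.75000 + 1.00000 + 0.84615) / 3 = 0.8654

0.8654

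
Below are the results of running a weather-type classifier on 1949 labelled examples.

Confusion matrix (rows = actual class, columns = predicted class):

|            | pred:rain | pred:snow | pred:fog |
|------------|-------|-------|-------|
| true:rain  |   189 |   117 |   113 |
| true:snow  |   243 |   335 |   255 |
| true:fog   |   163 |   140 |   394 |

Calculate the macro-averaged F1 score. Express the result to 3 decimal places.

0.461

Per-class F1 score (2·TP/(2·TP+FP+FN)):
  rain: TP=189, FP=243+163=406, FN=117+113=230 → 378/1014 = 0.3728
  snow: TP=335, FP=117+140=257, FN=243+255=498 → 670/1425 = 0.4702
  fog: TP=394, FP=113+255=368, FN=163+140=303 → 788/1459 = 0.5401
Macro-F1 score = mean = (0.3728 + 0.4702 + 0.5401) / 3 = 0.461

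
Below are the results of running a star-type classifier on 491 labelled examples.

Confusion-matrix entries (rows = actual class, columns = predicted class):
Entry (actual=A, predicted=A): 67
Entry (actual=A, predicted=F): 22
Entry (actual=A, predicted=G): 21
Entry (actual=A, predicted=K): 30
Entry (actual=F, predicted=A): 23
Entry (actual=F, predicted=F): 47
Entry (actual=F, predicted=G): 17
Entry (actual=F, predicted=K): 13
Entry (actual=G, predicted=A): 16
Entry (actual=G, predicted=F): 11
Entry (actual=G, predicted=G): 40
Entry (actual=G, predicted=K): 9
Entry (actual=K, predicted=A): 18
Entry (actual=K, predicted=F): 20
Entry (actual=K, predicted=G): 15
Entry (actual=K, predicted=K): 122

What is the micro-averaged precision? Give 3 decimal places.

0.562

Micro-averaging pools counts across classes: ΣTP=276, ΣFP=215, ΣFN=215.
Micro-precision = TP/(TP+FP) on pooled counts = 0.562 (equals overall accuracy in single-label multiclass).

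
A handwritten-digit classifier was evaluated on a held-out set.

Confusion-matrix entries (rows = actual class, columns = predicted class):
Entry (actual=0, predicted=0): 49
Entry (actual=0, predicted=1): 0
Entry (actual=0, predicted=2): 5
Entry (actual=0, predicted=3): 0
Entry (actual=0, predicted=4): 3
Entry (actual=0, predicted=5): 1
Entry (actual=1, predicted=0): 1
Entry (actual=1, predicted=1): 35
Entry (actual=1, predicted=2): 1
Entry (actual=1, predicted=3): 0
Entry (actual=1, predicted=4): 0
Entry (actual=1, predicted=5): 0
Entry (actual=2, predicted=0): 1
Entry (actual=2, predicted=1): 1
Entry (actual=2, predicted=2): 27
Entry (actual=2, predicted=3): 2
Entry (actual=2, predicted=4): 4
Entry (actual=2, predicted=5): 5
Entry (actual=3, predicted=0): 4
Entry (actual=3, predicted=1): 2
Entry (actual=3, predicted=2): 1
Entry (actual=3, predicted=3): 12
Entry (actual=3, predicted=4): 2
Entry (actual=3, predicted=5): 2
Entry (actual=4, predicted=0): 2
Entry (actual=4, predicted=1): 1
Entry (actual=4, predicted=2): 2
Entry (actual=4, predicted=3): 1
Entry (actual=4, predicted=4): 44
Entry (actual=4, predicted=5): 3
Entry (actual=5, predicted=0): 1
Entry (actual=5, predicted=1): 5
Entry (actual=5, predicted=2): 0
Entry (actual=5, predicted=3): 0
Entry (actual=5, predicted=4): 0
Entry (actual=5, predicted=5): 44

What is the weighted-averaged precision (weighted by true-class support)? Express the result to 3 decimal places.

Per-class precision (TP/(TP+FP)):
  0: TP=49, FP=1+1+4+2+1=9 → 49/58 = 0.8448
  1: TP=35, FP=0+1+2+1+5=9 → 35/44 = 0.7955
  2: TP=27, FP=5+1+1+2+0=9 → 27/36 = 0.7500
  3: TP=12, FP=0+0+2+1+0=3 → 12/15 = 0.8000
  4: TP=44, FP=3+0+4+2+0=9 → 44/53 = 0.8302
  5: TP=44, FP=1+0+5+2+3=11 → 44/55 = 0.8000
Weighted-precision = Σ (supportᵢ/N)·precisionᵢ with N=261: (58/261)·0.8448 + (37/261)·0.7955 + (40/261)·0.7500 + (23/261)·0.8000 + (53/261)·0.8302 + (50/261)·0.8000 = 0.808

0.808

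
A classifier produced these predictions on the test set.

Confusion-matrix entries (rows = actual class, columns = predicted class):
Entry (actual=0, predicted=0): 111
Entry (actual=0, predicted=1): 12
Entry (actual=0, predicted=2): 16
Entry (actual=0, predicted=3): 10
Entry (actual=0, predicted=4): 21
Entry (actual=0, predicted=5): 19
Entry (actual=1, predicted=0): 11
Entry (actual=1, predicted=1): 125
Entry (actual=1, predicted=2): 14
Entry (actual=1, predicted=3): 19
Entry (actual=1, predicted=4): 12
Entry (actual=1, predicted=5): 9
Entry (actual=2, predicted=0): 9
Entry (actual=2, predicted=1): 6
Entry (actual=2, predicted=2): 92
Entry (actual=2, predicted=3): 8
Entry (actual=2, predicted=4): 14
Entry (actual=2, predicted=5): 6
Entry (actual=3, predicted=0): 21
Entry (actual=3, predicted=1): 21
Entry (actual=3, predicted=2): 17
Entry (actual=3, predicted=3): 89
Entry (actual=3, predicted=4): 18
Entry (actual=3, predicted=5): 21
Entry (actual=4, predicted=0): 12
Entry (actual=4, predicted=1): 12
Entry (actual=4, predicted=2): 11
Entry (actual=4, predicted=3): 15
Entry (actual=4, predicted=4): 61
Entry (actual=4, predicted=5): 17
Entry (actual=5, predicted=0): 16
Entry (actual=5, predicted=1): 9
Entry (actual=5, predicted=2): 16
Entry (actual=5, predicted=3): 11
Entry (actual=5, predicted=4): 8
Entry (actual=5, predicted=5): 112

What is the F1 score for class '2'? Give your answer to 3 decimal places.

0.611

F1 score = 2·TP/(2·TP+FP+FN).
2: TP=92, FP=16+14+17+11+16=74, FN=9+6+8+14+6=43 → 184/301 = 0.6113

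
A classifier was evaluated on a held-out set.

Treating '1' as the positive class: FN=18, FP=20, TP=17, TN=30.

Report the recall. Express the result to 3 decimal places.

Recall = TP/(TP+FN) = 17/(17+18) = 17/35 = 0.486

0.486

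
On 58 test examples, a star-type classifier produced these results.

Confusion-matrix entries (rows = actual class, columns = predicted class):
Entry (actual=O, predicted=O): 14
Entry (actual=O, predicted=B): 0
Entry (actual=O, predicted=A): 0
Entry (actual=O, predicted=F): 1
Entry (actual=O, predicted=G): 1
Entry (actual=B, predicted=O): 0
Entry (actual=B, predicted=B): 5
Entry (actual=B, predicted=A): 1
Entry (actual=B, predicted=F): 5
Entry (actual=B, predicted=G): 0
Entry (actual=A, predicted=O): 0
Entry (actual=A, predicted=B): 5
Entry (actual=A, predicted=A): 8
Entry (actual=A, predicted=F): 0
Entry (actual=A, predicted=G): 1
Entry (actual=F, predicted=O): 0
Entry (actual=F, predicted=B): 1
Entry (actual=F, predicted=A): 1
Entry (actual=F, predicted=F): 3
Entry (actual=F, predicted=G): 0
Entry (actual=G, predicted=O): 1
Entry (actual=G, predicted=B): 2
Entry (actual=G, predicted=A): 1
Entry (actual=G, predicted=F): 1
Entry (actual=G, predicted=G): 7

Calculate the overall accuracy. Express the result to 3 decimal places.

0.638

Accuracy = trace / total = (14+5+8+3+7=37) / 58 = 37/58 = 0.638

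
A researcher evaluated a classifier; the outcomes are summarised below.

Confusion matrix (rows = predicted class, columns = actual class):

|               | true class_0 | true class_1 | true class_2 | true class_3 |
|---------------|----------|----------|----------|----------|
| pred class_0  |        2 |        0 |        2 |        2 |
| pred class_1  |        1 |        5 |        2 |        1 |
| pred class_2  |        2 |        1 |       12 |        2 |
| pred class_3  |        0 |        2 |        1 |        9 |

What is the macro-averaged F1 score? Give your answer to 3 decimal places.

Per-class F1 score (2·TP/(2·TP+FP+FN)):
  class_0: TP=2, FP=0+2+2=4, FN=1+2+0=3 → 4/11 = 0.3636
  class_1: TP=5, FP=1+2+1=4, FN=0+1+2=3 → 10/17 = 0.5882
  class_2: TP=12, FP=2+1+2=5, FN=2+2+1=5 → 24/34 = 0.7059
  class_3: TP=9, FP=0+2+1=3, FN=2+1+2=5 → 18/26 = 0.6923
Macro-F1 score = mean = (0.3636 + 0.5882 + 0.7059 + 0.6923) / 4 = 0.588

0.588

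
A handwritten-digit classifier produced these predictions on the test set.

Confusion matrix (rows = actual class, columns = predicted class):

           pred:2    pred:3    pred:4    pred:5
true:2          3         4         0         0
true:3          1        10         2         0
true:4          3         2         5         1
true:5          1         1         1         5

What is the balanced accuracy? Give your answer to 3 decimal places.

0.569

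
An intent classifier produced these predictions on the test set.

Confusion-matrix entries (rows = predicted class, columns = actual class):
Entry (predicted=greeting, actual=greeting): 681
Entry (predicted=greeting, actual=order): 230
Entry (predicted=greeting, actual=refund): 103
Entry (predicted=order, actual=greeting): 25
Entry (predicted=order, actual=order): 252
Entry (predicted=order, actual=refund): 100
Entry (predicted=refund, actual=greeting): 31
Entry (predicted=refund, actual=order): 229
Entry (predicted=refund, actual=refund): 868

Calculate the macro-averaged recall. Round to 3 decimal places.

0.696

Per-class recall (TP/(TP+FN)):
  greeting: TP=681, FN=25+31=56 → 681/737 = 0.9240
  order: TP=252, FN=230+229=459 → 252/711 = 0.3544
  refund: TP=868, FN=103+100=203 → 868/1071 = 0.8105
Macro-recall = mean = (0.9240 + 0.3544 + 0.8105) / 3 = 0.696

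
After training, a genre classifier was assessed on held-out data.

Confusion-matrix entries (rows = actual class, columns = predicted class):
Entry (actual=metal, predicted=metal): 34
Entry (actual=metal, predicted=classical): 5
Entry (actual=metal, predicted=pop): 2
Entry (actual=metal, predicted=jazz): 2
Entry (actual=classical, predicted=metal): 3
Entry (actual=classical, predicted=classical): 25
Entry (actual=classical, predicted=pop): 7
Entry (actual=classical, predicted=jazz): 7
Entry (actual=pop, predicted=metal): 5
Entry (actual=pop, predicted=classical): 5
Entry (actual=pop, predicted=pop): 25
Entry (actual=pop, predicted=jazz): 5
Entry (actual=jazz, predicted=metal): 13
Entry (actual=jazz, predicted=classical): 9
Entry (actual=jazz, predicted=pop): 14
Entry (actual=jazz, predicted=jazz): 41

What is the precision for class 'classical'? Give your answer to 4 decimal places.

0.5682

precision = TP/(TP+FP).
classical: TP=25, FP=5+5+9=19 → 25/44 = 0.56818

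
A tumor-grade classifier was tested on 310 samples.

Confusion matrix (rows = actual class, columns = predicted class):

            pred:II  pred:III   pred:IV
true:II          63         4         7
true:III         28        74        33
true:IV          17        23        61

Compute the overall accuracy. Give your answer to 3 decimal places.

0.639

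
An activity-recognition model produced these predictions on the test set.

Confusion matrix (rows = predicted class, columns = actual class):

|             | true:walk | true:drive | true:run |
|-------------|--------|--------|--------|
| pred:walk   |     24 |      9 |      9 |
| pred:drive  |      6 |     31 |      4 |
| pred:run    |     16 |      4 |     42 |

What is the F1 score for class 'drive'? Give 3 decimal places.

0.729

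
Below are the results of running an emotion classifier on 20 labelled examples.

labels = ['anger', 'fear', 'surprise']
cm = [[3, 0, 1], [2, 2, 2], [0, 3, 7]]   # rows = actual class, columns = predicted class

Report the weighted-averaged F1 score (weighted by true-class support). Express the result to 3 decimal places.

Per-class F1 score (2·TP/(2·TP+FP+FN)):
  anger: TP=3, FP=2+0=2, FN=0+1=1 → 6/9 = 0.6667
  fear: TP=2, FP=0+3=3, FN=2+2=4 → 4/11 = 0.3636
  surprise: TP=7, FP=1+2=3, FN=0+3=3 → 14/20 = 0.7000
Weighted-F1 score = Σ (supportᵢ/N)·F1 scoreᵢ with N=20: (4/20)·0.6667 + (6/20)·0.3636 + (10/20)·0.7000 = 0.592

0.592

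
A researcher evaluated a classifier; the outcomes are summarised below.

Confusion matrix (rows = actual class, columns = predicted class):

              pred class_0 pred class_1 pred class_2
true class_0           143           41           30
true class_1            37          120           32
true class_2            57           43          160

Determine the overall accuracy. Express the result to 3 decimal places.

0.638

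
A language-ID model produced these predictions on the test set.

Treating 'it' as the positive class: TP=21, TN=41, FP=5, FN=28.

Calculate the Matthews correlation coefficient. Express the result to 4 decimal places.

0.3585

MCC = (TP·TN − FP·FN) / √((TP+FP)(TP+FN)(TN+FP)(TN+FN))
Numerator = 21·41 − 5·28 = 721
Denominator = √(26·49·46·69) = √4043676 = 2010.8894
MCC = 721 / 2010.8894 = 0.3585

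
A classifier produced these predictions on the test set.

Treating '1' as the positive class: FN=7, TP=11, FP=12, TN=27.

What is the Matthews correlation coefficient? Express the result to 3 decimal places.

MCC = (TP·TN − FP·FN) / √((TP+FP)(TP+FN)(TN+FP)(TN+FN))
Numerator = 11·27 − 12·7 = 213
Denominator = √(23·18·39·34) = √548964 = 740.9210
MCC = 213 / 740.9210 = 0.287

0.287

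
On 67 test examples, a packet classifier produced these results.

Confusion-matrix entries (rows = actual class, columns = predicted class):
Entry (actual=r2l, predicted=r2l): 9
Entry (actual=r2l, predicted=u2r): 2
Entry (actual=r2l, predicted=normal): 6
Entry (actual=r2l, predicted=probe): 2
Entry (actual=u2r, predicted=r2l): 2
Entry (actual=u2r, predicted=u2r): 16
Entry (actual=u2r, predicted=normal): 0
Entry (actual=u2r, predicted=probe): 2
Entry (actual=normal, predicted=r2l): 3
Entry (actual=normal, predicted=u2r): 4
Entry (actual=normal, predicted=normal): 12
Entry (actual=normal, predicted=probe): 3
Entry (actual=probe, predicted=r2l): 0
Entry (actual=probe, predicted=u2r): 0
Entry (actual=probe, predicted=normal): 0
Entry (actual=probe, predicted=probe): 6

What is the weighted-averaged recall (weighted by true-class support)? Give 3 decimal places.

0.642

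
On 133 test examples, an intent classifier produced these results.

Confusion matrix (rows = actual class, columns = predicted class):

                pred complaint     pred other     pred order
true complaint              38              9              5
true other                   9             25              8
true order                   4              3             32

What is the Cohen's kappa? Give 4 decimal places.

0.5691

Observed agreement pₒ = trace/N = 95/133 = 0.71429
Expected agreement pₑ = Σ (rowᵢ·colᵢ)/N² = (52·51 + 42·37 + 39·45)/133² = 0.33699
κ = (pₒ − pₑ)/(1 − pₑ) = (0.71429 − 0.33699)/(1 − 0.33699) = 0.5691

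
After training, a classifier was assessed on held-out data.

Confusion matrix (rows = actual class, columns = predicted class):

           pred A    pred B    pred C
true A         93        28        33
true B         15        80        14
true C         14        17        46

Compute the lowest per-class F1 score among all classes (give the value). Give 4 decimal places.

Per-class F1 score (2·TP/(2·TP+FP+FN)):
  A: TP=93, FP=15+14=29, FN=28+33=61 → 186/276 = 0.67391
  B: TP=80, FP=28+17=45, FN=15+14=29 → 160/234 = 0.68376
  C: TP=46, FP=33+14=47, FN=14+17=31 → 92/170 = 0.54118
Lowest is class 'C' with F1 score = 0.5412.

0.5412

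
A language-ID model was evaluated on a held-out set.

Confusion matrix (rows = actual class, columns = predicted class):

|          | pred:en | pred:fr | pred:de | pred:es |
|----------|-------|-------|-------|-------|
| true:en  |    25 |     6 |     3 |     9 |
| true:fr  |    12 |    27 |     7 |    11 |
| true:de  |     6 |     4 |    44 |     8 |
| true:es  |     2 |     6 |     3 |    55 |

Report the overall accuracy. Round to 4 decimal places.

Accuracy = trace / total = (25+27+44+55=151) / 228 = 151/228 = 0.6623

0.6623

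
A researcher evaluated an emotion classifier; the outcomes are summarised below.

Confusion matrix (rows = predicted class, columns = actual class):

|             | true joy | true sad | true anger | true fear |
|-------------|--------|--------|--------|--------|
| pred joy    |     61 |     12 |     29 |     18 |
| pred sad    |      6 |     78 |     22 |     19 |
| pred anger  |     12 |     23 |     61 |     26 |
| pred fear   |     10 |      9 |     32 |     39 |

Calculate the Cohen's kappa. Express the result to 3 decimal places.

Observed agreement pₒ = trace/N = 239/457 = 0.5230
Expected agreement pₑ = Σ (rowᵢ·colᵢ)/N² = (89·120 + 122·125 + 144·122 + 102·90)/457² = 0.2522
κ = (pₒ − pₑ)/(1 − pₑ) = (0.5230 − 0.2522)/(1 − 0.2522) = 0.362

0.362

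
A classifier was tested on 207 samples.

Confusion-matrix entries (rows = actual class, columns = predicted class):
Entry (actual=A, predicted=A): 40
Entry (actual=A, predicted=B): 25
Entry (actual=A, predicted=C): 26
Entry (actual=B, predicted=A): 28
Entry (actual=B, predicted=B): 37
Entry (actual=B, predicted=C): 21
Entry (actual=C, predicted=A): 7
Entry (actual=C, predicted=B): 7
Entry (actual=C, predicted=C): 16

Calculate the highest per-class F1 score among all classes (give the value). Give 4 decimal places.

Per-class F1 score (2·TP/(2·TP+FP+FN)):
  A: TP=40, FP=28+7=35, FN=25+26=51 → 80/166 = 0.48193
  B: TP=37, FP=25+7=32, FN=28+21=49 → 74/155 = 0.47742
  C: TP=16, FP=26+21=47, FN=7+7=14 → 32/93 = 0.34409
Highest is class 'A' with F1 score = 0.4819.

0.4819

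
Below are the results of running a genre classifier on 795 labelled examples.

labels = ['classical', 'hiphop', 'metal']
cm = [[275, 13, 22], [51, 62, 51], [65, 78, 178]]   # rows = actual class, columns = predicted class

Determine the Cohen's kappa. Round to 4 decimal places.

0.4506

Observed agreement pₒ = trace/N = 515/795 = 0.64780
Expected agreement pₑ = Σ (rowᵢ·colᵢ)/N² = (310·391 + 164·153 + 321·251)/795² = 0.35896
κ = (pₒ − pₑ)/(1 − pₑ) = (0.64780 − 0.35896)/(1 − 0.35896) = 0.4506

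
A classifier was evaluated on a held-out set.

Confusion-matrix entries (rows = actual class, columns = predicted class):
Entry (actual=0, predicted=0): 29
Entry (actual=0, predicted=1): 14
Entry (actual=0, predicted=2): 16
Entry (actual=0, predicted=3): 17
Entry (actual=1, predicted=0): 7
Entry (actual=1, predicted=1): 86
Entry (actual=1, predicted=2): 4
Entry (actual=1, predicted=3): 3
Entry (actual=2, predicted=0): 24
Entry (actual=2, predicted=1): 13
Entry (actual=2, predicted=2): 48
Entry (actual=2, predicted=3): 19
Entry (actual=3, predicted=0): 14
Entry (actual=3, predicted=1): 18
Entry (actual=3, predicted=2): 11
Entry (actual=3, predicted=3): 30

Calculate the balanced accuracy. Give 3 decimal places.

0.529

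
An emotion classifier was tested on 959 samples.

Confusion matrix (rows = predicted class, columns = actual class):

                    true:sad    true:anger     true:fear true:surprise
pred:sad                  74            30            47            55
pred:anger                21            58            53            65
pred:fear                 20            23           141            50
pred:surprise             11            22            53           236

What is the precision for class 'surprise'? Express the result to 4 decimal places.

precision = TP/(TP+FP).
surprise: TP=236, FP=11+22+53=86 → 236/322 = 0.73292

0.7329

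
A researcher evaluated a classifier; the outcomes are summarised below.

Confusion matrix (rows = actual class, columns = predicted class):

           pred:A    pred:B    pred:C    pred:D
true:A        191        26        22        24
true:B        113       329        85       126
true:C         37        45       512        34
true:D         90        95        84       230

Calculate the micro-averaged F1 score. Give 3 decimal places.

0.618

Micro-averaging pools counts across classes: ΣTP=1262, ΣFP=781, ΣFN=781.
Micro-F1 score = 2·TP/(2·TP+FP+FN) on pooled counts = 0.618 (equals overall accuracy in single-label multiclass).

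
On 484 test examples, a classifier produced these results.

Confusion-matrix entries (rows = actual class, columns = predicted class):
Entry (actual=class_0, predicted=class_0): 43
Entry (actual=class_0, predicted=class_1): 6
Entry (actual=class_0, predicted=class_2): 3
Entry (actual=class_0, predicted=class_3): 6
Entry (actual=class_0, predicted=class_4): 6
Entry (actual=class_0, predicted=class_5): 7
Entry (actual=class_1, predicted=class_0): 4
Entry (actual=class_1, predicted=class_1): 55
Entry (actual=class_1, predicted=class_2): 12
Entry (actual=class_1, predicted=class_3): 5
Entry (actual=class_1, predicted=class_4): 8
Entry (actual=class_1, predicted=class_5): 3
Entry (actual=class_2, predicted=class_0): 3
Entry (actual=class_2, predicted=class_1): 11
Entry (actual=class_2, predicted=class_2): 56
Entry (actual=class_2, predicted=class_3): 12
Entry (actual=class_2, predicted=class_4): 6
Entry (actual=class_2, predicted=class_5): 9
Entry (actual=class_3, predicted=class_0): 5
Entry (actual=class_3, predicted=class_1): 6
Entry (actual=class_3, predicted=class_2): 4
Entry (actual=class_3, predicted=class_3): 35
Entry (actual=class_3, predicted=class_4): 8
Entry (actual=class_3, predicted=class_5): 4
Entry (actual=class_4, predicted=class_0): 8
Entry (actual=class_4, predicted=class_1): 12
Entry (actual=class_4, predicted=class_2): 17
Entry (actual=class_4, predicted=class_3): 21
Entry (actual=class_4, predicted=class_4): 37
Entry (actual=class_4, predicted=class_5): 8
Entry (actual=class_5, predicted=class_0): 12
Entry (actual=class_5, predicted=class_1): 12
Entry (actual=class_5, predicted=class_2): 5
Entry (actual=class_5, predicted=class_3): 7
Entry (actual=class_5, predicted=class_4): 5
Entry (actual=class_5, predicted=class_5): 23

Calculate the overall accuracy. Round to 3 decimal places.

0.514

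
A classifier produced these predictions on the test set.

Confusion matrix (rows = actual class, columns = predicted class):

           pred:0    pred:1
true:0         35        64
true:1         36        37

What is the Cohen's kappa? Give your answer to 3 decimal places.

Observed agreement pₒ = trace/N = 72/172 = 0.4186
Expected agreement pₑ = Σ (rowᵢ·colᵢ)/N² = (99·71 + 73·101)/172² = 0.4868
κ = (pₒ − pₑ)/(1 − pₑ) = (0.4186 − 0.4868)/(1 − 0.4868) = -0.133

-0.133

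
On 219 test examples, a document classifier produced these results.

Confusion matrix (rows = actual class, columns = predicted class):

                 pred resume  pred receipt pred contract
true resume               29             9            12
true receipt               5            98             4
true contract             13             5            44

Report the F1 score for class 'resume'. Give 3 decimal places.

0.598

F1 score = 2·TP/(2·TP+FP+FN).
resume: TP=29, FP=5+13=18, FN=9+12=21 → 58/97 = 0.5979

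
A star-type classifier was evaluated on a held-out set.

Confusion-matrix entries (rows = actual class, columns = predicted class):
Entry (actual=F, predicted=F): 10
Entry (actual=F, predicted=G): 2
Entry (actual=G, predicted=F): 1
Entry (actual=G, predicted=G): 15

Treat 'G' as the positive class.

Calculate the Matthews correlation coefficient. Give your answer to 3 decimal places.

0.781

MCC = (TP·TN − FP·FN) / √((TP+FP)(TP+FN)(TN+FP)(TN+FN))
Numerator = 15·10 − 2·1 = 148
Denominator = √(17·16·12·11) = √35904 = 189.4835
MCC = 148 / 189.4835 = 0.781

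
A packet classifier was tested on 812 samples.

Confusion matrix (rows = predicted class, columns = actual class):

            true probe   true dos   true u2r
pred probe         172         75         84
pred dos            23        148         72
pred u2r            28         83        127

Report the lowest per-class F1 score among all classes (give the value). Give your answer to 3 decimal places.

0.488

Per-class F1 score (2·TP/(2·TP+FP+FN)):
  probe: TP=172, FP=75+84=159, FN=23+28=51 → 344/554 = 0.6209
  dos: TP=148, FP=23+72=95, FN=75+83=158 → 296/549 = 0.5392
  u2r: TP=127, FP=28+83=111, FN=84+72=156 → 254/521 = 0.4875
Lowest is class 'u2r' with F1 score = 0.488.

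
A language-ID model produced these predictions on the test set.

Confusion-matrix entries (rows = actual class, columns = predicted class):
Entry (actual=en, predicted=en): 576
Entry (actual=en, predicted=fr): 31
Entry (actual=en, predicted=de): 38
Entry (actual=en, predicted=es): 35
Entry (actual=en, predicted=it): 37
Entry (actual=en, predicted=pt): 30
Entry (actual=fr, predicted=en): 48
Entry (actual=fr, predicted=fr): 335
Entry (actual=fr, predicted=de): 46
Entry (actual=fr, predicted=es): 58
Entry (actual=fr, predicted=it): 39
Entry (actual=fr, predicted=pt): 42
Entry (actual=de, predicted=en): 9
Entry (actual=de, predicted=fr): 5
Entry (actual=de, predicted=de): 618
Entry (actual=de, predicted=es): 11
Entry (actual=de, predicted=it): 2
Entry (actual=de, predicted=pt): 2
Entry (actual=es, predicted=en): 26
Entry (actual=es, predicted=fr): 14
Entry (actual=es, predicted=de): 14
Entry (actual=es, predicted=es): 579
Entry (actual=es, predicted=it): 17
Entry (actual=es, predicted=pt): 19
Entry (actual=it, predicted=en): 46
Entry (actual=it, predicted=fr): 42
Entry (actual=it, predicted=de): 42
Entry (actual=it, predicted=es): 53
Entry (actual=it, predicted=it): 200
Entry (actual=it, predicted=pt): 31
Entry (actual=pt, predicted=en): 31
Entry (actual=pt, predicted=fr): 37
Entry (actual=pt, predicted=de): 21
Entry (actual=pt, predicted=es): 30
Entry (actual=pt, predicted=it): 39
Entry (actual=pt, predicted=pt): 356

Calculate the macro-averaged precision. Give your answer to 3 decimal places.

Per-class precision (TP/(TP+FP)):
  en: TP=576, FP=48+9+26+46+31=160 → 576/736 = 0.7826
  fr: TP=335, FP=31+5+14+42+37=129 → 335/464 = 0.7220
  de: TP=618, FP=38+46+14+42+21=161 → 618/779 = 0.7933
  es: TP=579, FP=35+58+11+53+30=187 → 579/766 = 0.7559
  it: TP=200, FP=37+39+2+17+39=134 → 200/334 = 0.5988
  pt: TP=356, FP=30+42+2+19+31=124 → 356/480 = 0.7417
Macro-precision = mean = (0.7826 + 0.7220 + 0.7933 + 0.7559 + 0.5988 + 0.7417) / 6 = 0.732

0.732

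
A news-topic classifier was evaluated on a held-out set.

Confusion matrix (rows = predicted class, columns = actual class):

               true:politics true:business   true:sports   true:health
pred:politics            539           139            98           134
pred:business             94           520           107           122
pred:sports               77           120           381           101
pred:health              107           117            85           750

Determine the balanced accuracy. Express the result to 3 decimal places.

Balanced accuracy = mean of per-class recall.
  politics: recall = 539/817 = 0.6597
  business: recall = 520/896 = 0.5804
  sports: recall = 381/671 = 0.5678
  health: recall = 750/1107 = 0.6775
Mean = (0.6597 + 0.5804 + 0.5678 + 0.6775) / 4 = 0.621

0.621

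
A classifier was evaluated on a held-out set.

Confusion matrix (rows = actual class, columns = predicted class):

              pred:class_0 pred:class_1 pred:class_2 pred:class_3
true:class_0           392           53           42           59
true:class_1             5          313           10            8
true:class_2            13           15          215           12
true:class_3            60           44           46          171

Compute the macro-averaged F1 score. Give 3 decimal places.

0.738

Per-class F1 score (2·TP/(2·TP+FP+FN)):
  class_0: TP=392, FP=5+13+60=78, FN=53+42+59=154 → 784/1016 = 0.7717
  class_1: TP=313, FP=53+15+44=112, FN=5+10+8=23 → 626/761 = 0.8226
  class_2: TP=215, FP=42+10+46=98, FN=13+15+12=40 → 430/568 = 0.7570
  class_3: TP=171, FP=59+8+12=79, FN=60+44+46=150 → 342/571 = 0.5989
Macro-F1 score = mean = (0.7717 + 0.8226 + 0.7570 + 0.5989) / 4 = 0.738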